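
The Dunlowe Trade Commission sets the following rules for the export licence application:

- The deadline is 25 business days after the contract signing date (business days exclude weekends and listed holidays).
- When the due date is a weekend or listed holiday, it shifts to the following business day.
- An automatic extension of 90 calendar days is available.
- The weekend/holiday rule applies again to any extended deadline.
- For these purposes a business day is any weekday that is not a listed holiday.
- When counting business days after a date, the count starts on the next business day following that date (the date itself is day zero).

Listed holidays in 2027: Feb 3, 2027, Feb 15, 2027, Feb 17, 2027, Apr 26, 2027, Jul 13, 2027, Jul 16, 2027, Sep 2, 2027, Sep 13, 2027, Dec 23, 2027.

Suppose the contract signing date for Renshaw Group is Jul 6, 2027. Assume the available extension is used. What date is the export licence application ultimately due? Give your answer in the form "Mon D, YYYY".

25 business days after Jul 6, 2027, excluding weekends and holidays, is Aug 12, 2027.
Since Aug 12, 2027 is a Thursday and not a holiday, the date is unchanged.
Applying the 90-calendar-day extension: Aug 12, 2027 + 90 days = Nov 10, 2027.
Nov 10, 2027 falls on a Wednesday, which is a business day, so no adjustment is needed.
Final deadline: Nov 10, 2027.

Nov 10, 2027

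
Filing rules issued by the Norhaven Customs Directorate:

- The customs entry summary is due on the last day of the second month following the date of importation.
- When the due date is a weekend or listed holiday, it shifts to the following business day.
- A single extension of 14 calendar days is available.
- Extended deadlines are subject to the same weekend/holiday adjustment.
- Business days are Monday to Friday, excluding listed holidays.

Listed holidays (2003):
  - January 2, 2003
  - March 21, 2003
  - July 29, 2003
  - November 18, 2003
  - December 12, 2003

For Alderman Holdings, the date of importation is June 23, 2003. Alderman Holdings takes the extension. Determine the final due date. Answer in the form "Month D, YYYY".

September 15, 2003

2 months after June 23, 2003 is August 2003; that month ends on August 31, 2003.
August 31, 2003 is a Sunday, so it moves to the next business day, September 1, 2003 (Monday).
Add the 14 calendar-day extension to September 1, 2003: September 15, 2003.
Since September 15, 2003 is a Monday and not a holiday, the date is unchanged.
Final deadline: September 15, 2003.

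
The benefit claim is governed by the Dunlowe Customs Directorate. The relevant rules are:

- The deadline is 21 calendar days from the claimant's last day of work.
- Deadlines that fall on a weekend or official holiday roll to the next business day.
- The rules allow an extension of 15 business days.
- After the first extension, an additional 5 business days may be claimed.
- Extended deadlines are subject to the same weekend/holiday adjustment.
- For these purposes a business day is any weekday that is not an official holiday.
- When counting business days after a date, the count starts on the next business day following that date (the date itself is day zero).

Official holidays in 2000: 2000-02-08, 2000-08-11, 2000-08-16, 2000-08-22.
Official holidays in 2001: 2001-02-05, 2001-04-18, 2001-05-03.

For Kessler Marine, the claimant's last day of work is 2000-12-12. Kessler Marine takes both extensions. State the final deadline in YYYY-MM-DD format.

From 2000-12-12, 21 calendar days later is 2001-01-02.
2001-01-02 is a Tuesday and not a listed holiday, so it stands.
Counting 15 further business days from 2001-01-02 reaches 2001-01-23.
2001-01-23 falls on a Tuesday, which is a business day, so no adjustment is needed.
Applying the 5-business-day extension: 5 business days after 2001-01-23 is 2001-01-30.
2001-01-30 falls on a Tuesday, which is a business day, so no adjustment is needed.
The final due date is 2001-01-30.

2001-01-30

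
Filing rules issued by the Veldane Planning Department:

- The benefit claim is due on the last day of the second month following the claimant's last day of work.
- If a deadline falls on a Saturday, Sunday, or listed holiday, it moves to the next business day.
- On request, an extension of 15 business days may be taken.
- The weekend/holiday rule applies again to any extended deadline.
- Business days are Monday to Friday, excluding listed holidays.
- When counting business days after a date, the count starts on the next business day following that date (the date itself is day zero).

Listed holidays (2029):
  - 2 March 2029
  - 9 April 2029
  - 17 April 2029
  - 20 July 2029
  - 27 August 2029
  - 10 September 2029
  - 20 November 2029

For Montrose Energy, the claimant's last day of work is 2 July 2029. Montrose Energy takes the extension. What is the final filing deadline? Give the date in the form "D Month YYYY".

22 October 2029

2 months after 2 July 2029 falls in September 2029; the last day of that month is 30 September 2029.
30 September 2029 falls on a Sunday. Rolling to the next business day gives 1 October 2029, a Monday.
Applying the 15-business-day extension: 15 business days after 1 October 2029 is 22 October 2029.
22 October 2029 is a Monday and not a listed holiday, so it stands.
So the filing is due 22 October 2029.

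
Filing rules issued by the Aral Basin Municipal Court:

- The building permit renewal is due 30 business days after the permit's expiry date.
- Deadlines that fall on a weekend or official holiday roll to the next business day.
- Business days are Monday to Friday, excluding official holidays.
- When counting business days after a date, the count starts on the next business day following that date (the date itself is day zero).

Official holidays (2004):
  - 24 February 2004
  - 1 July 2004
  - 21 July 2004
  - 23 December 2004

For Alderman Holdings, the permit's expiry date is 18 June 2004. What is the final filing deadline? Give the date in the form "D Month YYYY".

Counting 30 business days after 18 June 2004 (skipping weekends and listed holidays) reaches 3 August 2004.
Since 3 August 2004 is a Tuesday and not a holiday, the date is unchanged.
The final due date is 3 August 2004.

3 August 2004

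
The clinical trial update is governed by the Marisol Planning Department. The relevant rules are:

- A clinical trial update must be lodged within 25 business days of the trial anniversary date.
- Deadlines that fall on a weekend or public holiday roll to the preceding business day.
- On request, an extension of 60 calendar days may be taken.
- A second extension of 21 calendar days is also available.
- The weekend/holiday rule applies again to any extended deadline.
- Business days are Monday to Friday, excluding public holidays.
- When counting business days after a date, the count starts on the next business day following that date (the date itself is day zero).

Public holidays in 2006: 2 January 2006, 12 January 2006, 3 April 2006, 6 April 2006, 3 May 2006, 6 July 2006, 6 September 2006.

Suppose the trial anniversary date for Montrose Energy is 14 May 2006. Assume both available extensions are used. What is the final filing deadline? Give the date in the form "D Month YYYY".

5 September 2006

Starting the day after 14 May 2006 and counting 25 business days lands on 16 June 2006.
16 June 2006 is a Friday and not a listed holiday, so it stands.
Add the 60 calendar-day extension to 16 June 2006: 15 August 2006.
15 August 2006 is a Tuesday and not a listed holiday, so it stands.
Add the 21 calendar-day extension to 15 August 2006: 5 September 2006.
5 September 2006 is a Tuesday and not a listed holiday, so it stands.
Deadline: 5 September 2006.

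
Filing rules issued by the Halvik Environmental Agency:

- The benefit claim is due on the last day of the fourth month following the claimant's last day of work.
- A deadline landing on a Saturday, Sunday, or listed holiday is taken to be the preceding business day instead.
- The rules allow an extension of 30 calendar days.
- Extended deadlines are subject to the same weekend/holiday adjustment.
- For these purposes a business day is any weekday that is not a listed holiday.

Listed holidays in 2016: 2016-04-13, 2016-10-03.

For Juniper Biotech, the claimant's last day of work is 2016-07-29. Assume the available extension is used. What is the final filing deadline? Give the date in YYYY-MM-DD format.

4 months after 2016-07-29 falls in November 2016; the last day of that month is 2016-11-30.
2016-11-30 is a Wednesday and not a listed holiday, so it stands.
Applying the 30-calendar-day extension: 2016-11-30 + 30 days = 2016-12-30.
2016-12-30 (Friday) is already a business day.
Deadline: 2016-12-30.

2016-12-30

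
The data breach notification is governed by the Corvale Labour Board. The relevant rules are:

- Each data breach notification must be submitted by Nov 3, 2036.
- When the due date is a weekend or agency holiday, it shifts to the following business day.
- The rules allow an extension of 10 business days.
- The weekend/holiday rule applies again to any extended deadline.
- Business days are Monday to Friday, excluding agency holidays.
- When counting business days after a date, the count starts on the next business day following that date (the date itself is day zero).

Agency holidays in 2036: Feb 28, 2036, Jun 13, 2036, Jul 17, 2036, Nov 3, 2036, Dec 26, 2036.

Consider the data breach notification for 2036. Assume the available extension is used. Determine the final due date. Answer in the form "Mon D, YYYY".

The stated deadline is Nov 3, 2036.
Nov 3, 2036 is a listed holiday; the next business day is Nov 4, 2036 (Tuesday).
The 10-business-day extension runs from Nov 4, 2036 to Nov 18, 2036.
Nov 18, 2036 is a Tuesday and not a listed holiday, so it stands.
Deadline: Nov 18, 2036.

Nov 18, 2036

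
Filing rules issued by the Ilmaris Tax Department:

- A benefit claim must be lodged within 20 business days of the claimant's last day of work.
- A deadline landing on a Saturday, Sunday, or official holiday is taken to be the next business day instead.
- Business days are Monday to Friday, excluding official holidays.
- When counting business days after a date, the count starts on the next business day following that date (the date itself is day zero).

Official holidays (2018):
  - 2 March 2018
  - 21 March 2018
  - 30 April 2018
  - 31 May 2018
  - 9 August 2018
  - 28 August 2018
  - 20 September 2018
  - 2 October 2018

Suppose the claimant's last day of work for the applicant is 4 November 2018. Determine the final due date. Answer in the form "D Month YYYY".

30 November 2018

Starting the day after 4 November 2018 and counting 20 business days lands on 30 November 2018.
30 November 2018 is a Friday and not a listed holiday, so it stands.
So the filing is due 30 November 2018.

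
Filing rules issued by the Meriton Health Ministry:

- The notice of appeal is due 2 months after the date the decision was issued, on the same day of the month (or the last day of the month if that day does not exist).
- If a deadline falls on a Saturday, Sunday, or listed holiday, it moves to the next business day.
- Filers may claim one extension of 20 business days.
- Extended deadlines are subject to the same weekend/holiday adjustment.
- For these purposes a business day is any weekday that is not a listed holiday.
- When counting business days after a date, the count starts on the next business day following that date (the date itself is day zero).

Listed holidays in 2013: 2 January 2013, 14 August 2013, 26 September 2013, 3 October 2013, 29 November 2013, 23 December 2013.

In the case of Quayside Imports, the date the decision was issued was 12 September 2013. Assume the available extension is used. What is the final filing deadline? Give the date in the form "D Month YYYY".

11 December 2013

2 months from 12 September 2013 is 12 November 2013.
12 November 2013 is a Tuesday and not a listed holiday, so it stands.
The 20-business-day extension runs from 12 November 2013 to 11 December 2013.
Since 11 December 2013 is a Wednesday and not a holiday, the date is unchanged.
The final due date is 11 December 2013.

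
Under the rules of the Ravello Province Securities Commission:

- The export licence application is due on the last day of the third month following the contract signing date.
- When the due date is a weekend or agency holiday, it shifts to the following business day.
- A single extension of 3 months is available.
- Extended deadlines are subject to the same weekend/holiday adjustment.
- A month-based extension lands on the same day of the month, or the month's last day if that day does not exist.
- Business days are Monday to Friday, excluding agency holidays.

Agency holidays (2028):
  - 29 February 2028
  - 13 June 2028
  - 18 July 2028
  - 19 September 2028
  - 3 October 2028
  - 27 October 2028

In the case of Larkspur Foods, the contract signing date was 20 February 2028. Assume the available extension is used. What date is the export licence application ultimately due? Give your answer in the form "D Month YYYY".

3 months after 20 February 2028 falls in May 2028; the last day of that month is 31 May 2028.
31 May 2028 is a Wednesday and not a listed holiday, so it stands.
Applying the 3 months extension: 3 months after 31 May 2028 is 31 August 2028.
31 August 2028 is a Thursday and not a listed holiday, so it stands.
Deadline: 31 August 2028.

31 August 2028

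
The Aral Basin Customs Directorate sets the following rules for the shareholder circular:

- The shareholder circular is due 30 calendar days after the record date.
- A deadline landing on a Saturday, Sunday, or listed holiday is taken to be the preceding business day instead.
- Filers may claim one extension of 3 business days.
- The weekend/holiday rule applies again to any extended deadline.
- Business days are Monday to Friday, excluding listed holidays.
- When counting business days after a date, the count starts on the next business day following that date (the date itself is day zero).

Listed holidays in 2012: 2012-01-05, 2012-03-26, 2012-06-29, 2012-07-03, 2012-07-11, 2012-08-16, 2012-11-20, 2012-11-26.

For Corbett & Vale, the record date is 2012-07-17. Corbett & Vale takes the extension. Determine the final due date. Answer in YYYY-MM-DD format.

2012-08-21

Adding 30 calendar days to 2012-07-17 gives 2012-08-16.
2012-08-16 falls on a listed holiday. Rolling to the preceding business day gives 2012-08-15, a Wednesday.
Counting 3 further business days from 2012-08-15 reaches 2012-08-21.
2012-08-21 falls on a Tuesday, which is a business day, so no adjustment is needed.
Deadline: 2012-08-21.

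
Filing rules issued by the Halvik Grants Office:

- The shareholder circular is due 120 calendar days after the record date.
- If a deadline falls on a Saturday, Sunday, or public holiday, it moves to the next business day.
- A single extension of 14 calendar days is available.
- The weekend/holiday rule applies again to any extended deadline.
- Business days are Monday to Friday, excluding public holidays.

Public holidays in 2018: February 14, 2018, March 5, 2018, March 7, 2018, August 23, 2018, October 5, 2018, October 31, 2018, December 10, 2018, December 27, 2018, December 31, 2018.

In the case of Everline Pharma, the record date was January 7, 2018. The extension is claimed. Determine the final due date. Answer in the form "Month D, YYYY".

May 21, 2018

Adding 120 calendar days to January 7, 2018 gives May 7, 2018.
Since May 7, 2018 is a Monday and not a holiday, the date is unchanged.
Applying the 14-calendar-day extension: May 7, 2018 + 14 days = May 21, 2018.
May 21, 2018 (Monday) is already a business day.
Deadline: May 21, 2018.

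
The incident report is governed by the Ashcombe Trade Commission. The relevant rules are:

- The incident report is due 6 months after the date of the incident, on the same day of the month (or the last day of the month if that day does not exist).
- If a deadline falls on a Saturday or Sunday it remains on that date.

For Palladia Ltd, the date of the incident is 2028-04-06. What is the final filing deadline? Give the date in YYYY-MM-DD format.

Moving 6 months forward from 2028-04-06 on the corresponding day gives 2028-10-06.
2028-10-06 is a Friday; no weekend or holiday adjustment applies.
So the filing is due 2028-10-06.

2028-10-06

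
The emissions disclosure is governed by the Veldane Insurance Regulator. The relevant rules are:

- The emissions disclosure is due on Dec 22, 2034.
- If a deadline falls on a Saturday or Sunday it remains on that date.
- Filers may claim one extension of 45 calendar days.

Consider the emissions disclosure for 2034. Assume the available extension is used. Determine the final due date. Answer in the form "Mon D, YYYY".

Feb 5, 2035

The statutory due date is Dec 22, 2034.
Dec 22, 2034 is a Friday; no weekend or holiday adjustment applies.
Applying the 45-calendar-day extension: Dec 22, 2034 + 45 days = Feb 5, 2035.
Feb 5, 2035 falls on a Monday. The rules make no weekend/holiday allowance, so it remains Feb 5, 2035.
The final due date is Feb 5, 2035.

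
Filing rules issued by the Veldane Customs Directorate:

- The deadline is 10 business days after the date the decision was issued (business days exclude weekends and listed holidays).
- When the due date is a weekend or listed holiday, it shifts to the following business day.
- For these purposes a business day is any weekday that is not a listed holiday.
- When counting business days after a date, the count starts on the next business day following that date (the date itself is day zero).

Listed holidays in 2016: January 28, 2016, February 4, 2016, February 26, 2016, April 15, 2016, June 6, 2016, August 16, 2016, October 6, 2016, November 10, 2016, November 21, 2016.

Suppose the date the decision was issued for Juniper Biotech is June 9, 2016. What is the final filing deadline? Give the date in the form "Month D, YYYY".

10 business days after June 9, 2016, excluding weekends and holidays, is June 23, 2016.
Since June 23, 2016 is a Thursday and not a holiday, the date is unchanged.
Deadline: June 23, 2016.

June 23, 2016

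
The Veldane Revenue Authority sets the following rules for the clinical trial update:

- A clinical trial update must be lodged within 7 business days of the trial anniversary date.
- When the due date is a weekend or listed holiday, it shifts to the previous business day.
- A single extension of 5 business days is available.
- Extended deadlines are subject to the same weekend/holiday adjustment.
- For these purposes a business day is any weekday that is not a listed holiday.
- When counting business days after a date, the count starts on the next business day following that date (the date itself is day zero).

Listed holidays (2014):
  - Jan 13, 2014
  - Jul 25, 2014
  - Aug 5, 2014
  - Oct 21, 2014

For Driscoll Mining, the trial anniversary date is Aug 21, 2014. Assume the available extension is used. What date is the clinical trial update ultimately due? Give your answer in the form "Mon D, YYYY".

Counting 7 business days after Aug 21, 2014 (skipping weekends and listed holidays) reaches Sep 1, 2014.
Since Sep 1, 2014 is a Monday and not a holiday, the date is unchanged.
Counting 5 further business days from Sep 1, 2014 reaches Sep 8, 2014.
Sep 8, 2014 is a Monday and not a listed holiday, so it stands.
So the filing is due Sep 8, 2014.

Sep 8, 2014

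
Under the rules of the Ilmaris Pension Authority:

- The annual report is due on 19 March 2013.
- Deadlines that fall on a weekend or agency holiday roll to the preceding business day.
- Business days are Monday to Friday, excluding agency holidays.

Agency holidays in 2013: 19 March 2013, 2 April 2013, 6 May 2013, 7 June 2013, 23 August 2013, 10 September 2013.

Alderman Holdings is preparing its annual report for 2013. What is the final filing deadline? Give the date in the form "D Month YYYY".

18 March 2013

Start from the fixed due date, 19 March 2013.
Because 19 March 2013 is a listed holiday, the deadline becomes 18 March 2013 (Monday).
Final deadline: 18 March 2013.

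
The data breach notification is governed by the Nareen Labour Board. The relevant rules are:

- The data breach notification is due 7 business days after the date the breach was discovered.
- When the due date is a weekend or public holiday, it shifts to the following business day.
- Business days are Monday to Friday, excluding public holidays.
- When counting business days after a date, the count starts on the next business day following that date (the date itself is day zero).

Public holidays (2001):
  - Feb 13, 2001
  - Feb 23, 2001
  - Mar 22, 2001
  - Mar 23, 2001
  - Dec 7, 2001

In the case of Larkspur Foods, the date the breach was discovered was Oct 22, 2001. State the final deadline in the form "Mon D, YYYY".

Oct 31, 2001

Counting 7 business days after Oct 22, 2001 (skipping weekends and listed holidays) reaches Oct 31, 2001.
Oct 31, 2001 falls on a Wednesday, which is a business day, so no adjustment is needed.
So the filing is due Oct 31, 2001.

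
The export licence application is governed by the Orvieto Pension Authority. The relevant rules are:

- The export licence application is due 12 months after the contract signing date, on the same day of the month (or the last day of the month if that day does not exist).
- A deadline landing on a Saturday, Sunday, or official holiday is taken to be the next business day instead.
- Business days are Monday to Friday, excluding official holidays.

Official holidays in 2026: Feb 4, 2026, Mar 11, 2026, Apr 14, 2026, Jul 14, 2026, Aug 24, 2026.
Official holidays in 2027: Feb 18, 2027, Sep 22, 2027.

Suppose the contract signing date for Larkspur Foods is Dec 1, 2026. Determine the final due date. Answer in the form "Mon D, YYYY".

Dec 1, 2027

12 months from Dec 1, 2026 is Dec 1, 2027.
Dec 1, 2027 is a Wednesday and not a listed holiday, so it stands.
The final due date is Dec 1, 2027.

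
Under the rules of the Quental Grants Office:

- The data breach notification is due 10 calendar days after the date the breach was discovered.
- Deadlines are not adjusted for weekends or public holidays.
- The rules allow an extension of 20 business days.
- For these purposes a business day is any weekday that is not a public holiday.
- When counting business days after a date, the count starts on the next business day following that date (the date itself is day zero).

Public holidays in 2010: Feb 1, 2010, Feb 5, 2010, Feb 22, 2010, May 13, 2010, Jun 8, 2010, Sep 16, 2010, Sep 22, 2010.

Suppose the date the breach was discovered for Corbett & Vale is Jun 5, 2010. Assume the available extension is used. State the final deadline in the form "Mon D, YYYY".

Jul 13, 2010

Adding 10 calendar days to Jun 5, 2010 gives Jun 15, 2010.
No adjustment is made for weekends or holidays, so Jun 15, 2010 stands.
Applying the 20-business-day extension: 20 business days after Jun 15, 2010 is Jul 13, 2010.
Jul 13, 2010 is a Tuesday; no weekend or holiday adjustment applies.
Deadline: Jul 13, 2010.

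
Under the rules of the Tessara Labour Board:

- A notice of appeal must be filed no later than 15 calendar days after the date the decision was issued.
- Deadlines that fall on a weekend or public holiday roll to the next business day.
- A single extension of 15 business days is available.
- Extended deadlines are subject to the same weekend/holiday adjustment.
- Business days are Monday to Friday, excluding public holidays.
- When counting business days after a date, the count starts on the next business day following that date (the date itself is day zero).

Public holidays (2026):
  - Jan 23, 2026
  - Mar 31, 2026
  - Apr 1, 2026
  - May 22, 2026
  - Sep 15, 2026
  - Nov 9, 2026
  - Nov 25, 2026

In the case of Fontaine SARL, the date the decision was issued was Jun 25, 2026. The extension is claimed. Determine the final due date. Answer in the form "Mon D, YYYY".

Jul 31, 2026

From Jun 25, 2026, 15 calendar days later is Jul 10, 2026.
Jul 10, 2026 is a Friday and not a listed holiday, so it stands.
Applying the 15-business-day extension: 15 business days after Jul 10, 2026 is Jul 31, 2026.
Jul 31, 2026 falls on a Friday, which is a business day, so no adjustment is needed.
The final due date is Jul 31, 2026.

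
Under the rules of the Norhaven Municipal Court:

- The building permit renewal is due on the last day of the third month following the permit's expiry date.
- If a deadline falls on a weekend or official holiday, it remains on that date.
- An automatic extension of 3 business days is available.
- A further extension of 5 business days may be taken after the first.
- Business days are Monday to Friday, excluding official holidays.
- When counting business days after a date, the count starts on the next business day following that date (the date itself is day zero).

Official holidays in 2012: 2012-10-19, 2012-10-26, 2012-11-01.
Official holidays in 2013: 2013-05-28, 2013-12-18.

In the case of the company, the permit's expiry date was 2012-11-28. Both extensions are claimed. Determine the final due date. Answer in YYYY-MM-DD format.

3 months after 2012-11-28 is February 2013; that month ends on 2013-02-28.
2013-02-28 falls on a Thursday. The rules make no weekend/holiday allowance, so it remains 2013-02-28.
Counting 3 further business days from 2013-02-28 reaches 2013-03-05.
No adjustment is made for weekends or holidays, so 2013-03-05 stands.
The 5-business-day extension runs from 2013-03-05 to 2013-03-12.
2013-03-12 falls on a Tuesday. The rules make no weekend/holiday allowance, so it remains 2013-03-12.
Deadline: 2013-03-12.

2013-03-12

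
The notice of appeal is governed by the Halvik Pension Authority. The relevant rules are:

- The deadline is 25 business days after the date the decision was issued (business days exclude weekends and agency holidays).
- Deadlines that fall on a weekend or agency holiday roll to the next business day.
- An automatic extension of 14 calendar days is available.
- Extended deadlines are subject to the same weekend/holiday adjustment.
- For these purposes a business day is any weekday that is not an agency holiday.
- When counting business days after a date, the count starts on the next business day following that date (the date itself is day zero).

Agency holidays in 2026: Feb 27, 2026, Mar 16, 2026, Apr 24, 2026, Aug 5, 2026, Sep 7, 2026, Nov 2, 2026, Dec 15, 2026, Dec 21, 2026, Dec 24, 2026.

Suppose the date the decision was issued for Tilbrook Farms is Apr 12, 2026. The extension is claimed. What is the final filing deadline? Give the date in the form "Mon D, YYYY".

Starting the day after Apr 12, 2026 and counting 25 business days lands on May 18, 2026.
Since May 18, 2026 is a Monday and not a holiday, the date is unchanged.
With the 14-day extension, May 18, 2026 becomes Jun 1, 2026.
Jun 1, 2026 falls on a Monday, which is a business day, so no adjustment is needed.
Final deadline: Jun 1, 2026.

Jun 1, 2026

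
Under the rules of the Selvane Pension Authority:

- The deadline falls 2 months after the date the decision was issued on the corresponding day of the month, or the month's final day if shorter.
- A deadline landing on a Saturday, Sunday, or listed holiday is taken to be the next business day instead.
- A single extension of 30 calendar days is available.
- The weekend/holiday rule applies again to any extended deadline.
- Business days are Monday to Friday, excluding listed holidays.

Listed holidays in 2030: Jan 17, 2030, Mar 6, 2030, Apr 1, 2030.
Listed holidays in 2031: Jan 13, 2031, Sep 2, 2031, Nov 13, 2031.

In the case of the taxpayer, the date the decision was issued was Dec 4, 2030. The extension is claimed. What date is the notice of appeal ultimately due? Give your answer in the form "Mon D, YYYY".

Moving 2 months forward from Dec 4, 2030 on the corresponding day gives Feb 4, 2031.
Feb 4, 2031 falls on a Tuesday, which is a business day, so no adjustment is needed.
The 30-calendar-day extension moves the deadline from Feb 4, 2031 to Mar 6, 2031.
Mar 6, 2031 (Thursday) is already a business day.
The final due date is Mar 6, 2031.

Mar 6, 2031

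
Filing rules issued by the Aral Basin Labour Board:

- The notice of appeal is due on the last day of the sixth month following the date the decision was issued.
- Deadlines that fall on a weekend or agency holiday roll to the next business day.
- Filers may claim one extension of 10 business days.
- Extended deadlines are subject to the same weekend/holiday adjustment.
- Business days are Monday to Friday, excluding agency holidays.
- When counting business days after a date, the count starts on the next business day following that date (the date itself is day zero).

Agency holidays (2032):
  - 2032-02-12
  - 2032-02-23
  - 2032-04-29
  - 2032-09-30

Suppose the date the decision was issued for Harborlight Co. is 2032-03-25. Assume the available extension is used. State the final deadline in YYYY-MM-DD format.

6 months after 2032-03-25 is September 2032; that month ends on 2032-09-30.
Because 2032-09-30 is a listed holiday, the deadline becomes 2032-10-01 (Friday).
Applying the 10-business-day extension: 10 business days after 2032-10-01 is 2032-10-15.
2032-10-15 falls on a Friday, which is a business day, so no adjustment is needed.
The final due date is 2032-10-15.

2032-10-15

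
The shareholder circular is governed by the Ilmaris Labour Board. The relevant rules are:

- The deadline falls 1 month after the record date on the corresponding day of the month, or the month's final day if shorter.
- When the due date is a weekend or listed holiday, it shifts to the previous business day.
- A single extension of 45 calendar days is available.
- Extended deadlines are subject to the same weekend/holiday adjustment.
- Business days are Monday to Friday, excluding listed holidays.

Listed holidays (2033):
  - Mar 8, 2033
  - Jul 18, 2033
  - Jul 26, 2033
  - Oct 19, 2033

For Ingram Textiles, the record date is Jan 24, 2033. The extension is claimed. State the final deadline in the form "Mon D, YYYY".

1 month from Jan 24, 2033 is Feb 24, 2033.
Since Feb 24, 2033 is a Thursday and not a holiday, the date is unchanged.
The 45-calendar-day extension moves the deadline from Feb 24, 2033 to Apr 10, 2033.
Because Apr 10, 2033 is a Sunday, the deadline becomes Apr 8, 2033 (Friday).
Deadline: Apr 8, 2033.

Apr 8, 2033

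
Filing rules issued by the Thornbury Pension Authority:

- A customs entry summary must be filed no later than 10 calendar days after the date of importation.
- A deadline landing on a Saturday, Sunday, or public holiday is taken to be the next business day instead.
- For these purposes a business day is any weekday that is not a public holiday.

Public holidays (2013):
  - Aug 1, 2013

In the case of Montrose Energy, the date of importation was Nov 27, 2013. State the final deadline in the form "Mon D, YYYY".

Dec 9, 2013

Trigger date Nov 27, 2013 + 10 calendar days = Dec 7, 2013.
Dec 7, 2013 falls on a Saturday. Rolling to the next business day gives Dec 9, 2013, a Monday.
Final deadline: Dec 9, 2013.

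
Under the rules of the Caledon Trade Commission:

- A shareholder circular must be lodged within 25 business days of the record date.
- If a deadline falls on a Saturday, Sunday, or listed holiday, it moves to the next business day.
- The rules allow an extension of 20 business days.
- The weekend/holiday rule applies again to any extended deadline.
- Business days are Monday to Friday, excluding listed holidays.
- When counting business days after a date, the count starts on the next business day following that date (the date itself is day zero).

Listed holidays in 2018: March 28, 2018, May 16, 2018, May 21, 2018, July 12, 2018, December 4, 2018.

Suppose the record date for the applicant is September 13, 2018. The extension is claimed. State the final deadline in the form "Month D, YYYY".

November 15, 2018

Counting 25 business days after September 13, 2018 (skipping weekends and listed holidays) reaches October 18, 2018.
October 18, 2018 is a Thursday and not a listed holiday, so it stands.
Counting 20 further business days from October 18, 2018 reaches November 15, 2018.
November 15, 2018 (Thursday) is already a business day.
So the filing is due November 15, 2018.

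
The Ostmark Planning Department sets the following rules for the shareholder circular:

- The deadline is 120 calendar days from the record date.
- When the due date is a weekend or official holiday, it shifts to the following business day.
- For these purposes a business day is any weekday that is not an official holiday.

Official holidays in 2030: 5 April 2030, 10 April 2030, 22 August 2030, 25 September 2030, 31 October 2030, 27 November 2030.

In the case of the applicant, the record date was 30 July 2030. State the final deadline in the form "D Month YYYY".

Adding 120 calendar days to 30 July 2030 gives 27 November 2030.
27 November 2030 is a listed holiday, so it moves to the next business day, 28 November 2030 (Thursday).
Final deadline: 28 November 2030.

28 November 2030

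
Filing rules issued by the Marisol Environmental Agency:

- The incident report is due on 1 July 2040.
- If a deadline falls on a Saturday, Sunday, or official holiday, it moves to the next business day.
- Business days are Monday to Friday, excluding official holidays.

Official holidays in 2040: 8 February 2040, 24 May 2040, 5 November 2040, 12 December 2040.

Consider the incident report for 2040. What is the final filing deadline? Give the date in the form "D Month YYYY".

2 July 2040

Start from the fixed due date, 1 July 2040.
Because 1 July 2040 is a Sunday, the deadline becomes 2 July 2040 (Monday).
So the filing is due 2 July 2040.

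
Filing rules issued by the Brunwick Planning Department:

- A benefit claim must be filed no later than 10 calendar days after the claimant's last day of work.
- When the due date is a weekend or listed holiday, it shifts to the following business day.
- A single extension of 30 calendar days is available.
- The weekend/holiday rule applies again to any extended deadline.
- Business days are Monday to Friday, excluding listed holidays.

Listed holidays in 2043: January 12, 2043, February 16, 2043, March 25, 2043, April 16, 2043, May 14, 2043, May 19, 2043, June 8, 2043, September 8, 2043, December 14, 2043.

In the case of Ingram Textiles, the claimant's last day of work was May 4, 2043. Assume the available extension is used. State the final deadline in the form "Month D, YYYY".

June 15, 2043

Trigger date May 4, 2043 + 10 calendar days = May 14, 2043.
May 14, 2043 is a listed holiday; the next business day is May 15, 2043 (Friday).
With the 30-day extension, May 15, 2043 becomes June 14, 2043.
June 14, 2043 is a Sunday, so it moves to the next business day, June 15, 2043 (Monday).
So the filing is due June 15, 2043.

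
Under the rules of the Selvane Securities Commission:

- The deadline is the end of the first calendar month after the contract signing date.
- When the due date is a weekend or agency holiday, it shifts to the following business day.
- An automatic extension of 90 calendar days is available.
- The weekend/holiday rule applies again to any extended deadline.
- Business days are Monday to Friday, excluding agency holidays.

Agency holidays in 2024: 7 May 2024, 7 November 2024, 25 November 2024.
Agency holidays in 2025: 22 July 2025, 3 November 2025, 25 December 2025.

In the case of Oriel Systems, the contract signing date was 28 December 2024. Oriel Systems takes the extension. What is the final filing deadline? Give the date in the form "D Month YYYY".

The first month after 28 December 2024 is January 2025, whose last day is 31 January 2025.
31 January 2025 falls on a Friday, which is a business day, so no adjustment is needed.
With the 90-day extension, 31 January 2025 becomes 1 May 2025.
1 May 2025 (Thursday) is already a business day.
The final due date is 1 May 2025.

1 May 2025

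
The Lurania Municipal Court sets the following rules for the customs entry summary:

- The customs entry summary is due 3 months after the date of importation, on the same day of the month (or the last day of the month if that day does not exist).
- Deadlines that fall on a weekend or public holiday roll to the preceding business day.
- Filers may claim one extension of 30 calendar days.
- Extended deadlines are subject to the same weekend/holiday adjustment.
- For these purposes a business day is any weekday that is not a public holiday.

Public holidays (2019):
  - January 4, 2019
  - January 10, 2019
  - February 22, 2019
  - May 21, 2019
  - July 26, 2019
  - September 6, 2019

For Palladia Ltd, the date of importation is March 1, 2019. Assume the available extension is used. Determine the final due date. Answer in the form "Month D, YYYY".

3 months from March 1, 2019 is June 1, 2019.
June 1, 2019 is a Saturday; the preceding business day is May 31, 2019 (Friday).
The 30-calendar-day extension moves the deadline from May 31, 2019 to June 30, 2019.
June 30, 2019 is a Sunday, so it moves to the preceding business day, June 28, 2019 (Friday).
So the filing is due June 28, 2019.

June 28, 2019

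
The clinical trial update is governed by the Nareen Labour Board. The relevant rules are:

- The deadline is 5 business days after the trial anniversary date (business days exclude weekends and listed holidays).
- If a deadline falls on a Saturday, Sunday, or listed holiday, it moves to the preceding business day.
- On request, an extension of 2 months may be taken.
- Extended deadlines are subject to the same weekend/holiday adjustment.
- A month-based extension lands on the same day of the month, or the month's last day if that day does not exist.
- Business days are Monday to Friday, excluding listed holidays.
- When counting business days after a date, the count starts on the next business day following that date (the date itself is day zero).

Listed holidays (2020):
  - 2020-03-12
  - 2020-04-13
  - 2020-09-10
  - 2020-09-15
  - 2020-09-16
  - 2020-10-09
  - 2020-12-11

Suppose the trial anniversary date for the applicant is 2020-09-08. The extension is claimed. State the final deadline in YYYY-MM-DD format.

5 business days after 2020-09-08, excluding weekends and holidays, is 2020-09-18.
2020-09-18 is a Friday and not a listed holiday, so it stands.
Add 2 months to 2020-09-18: 2020-11-18.
2020-11-18 falls on a Wednesday, which is a business day, so no adjustment is needed.
The final due date is 2020-11-18.

2020-11-18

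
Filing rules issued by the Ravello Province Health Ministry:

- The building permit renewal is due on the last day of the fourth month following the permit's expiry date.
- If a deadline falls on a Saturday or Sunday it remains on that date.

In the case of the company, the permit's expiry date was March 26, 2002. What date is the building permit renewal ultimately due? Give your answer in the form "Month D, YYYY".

July 31, 2002

4 months after March 26, 2002 is July 2002; that month ends on July 31, 2002.
No adjustment is made for weekends or holidays, so July 31, 2002 stands.
Deadline: July 31, 2002.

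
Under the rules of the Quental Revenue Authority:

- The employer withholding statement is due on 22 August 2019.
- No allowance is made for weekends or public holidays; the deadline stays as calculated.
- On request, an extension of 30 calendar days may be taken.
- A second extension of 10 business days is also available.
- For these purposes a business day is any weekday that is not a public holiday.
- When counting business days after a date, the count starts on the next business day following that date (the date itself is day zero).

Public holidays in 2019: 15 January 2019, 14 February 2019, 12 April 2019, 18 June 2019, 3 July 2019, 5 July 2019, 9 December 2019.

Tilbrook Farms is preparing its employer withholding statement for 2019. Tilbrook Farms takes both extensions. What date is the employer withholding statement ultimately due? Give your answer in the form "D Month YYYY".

4 October 2019

The statutory due date is 22 August 2019.
22 August 2019 falls on a Thursday. The rules make no weekend/holiday allowance, so it remains 22 August 2019.
Add the 30 calendar-day extension to 22 August 2019: 21 September 2019.
No adjustment is made for weekends or holidays, so 21 September 2019 stands.
The 10-business-day extension runs from 21 September 2019 to 4 October 2019.
4 October 2019 is a Friday; no weekend or holiday adjustment applies.
Deadline: 4 October 2019.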